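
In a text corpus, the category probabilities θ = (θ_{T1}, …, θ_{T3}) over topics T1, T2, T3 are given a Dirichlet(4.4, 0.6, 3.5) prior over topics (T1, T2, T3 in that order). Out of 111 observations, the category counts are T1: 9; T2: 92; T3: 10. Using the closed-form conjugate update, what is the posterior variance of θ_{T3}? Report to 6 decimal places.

The Dirichlet prior is conjugate to the Multinomial likelihood: each posterior αⱼ = prior αⱼ + observed count nⱼ.
Posterior concentration: (13.4, 92.6, 13.5), total = 119.5.
Var[θ_j] = α_j(Σα−α_j)/((Σα)²(Σα+1)) = 13.5·106.0/(119.5²·120.5) = 0.000832.

0.000832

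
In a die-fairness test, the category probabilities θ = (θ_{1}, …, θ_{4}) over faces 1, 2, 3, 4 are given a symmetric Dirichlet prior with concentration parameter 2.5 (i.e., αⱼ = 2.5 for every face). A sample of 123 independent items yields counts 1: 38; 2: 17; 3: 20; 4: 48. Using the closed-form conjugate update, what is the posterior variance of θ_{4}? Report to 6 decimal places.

0.001758

The Dirichlet prior is conjugate to the Multinomial likelihood: each posterior αⱼ = prior αⱼ + observed count nⱼ.
Posterior concentration: (40.5, 19.5, 22.5, 50.5), total = 133.0.
Var[θ_j] = α_j(Σα−α_j)/((Σα)²(Σα+1)) = 50.5·82.5/(133.0²·134.0) = 0.001758.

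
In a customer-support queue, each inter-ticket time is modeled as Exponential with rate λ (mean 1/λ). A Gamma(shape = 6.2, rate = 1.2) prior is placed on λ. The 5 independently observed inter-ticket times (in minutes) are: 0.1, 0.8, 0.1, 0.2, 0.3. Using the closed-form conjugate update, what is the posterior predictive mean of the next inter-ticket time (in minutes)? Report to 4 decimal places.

With a Gamma(shape α, rate β) prior on the exponential rate λ, the posterior after n observations with total T = Σxᵢ is Gamma(α+n, β+T).
Sum of observations T = 1.5 minutes; n = 5.
Posterior: Gamma(6.2+5, 1.2+1.5) = Gamma(11.2, 2.7).
The predictive distribution for the next observation is Lomax; its mean is β/(α−1) = 2.7/10.2 = 0.2647.

0.2647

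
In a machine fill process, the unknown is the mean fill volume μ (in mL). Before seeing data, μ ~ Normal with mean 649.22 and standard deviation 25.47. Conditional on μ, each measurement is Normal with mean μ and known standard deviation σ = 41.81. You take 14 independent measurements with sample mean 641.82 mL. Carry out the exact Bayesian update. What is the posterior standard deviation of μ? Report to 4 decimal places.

For Normal data with known variance σ², a Normal(μ₀, σ₀²) prior on μ is conjugate. Posterior precision = 1/σ₀² + n/σ²; posterior mean is the precision-weighted average of μ₀ and x̄.
σ₀² = 25.47² = 648.7209, σ² = 41.81² = 1748.0761; σ² + n·σ₀² = 1748.0761 + 14·648.7209 = 10830.1687.
Posterior precision = 1/σ₀² + n/σ² = 1/648.7209 + 14/1748.0761 = (σ² + n·σ₀²)/(σ₀²σ²) = 10830.1687/(648.7209·1748.0761); posterior variance σₙ² = σ₀²σ²/(σ² + n·σ₀²) = 648.7209·1748.0761/10830.1687 = 104.708757.
Posterior SD = √σₙ² = √(648.7209·1748.0761/10830.1687) = 10.2327.

10.2327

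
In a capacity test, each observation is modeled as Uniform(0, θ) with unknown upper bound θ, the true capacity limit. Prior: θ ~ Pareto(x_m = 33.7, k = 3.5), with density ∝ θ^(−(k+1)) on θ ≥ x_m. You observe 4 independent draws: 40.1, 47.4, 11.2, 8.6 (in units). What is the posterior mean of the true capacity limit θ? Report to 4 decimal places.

A Pareto(scale x_m, shape k) prior on the upper bound θ of Uniform(0, θ) is conjugate: posterior is Pareto(max(x_m, max xᵢ), k + n).
Sample maximum = 47.4; prior scale x_m = 33.7 → posterior scale = max = 47.4.
Posterior shape = 3.5 + 4 = 7.5.
E[θ|data] = k·x_m/(k−1) = 7.5·47.4/6.5 = 54.6923.

54.6923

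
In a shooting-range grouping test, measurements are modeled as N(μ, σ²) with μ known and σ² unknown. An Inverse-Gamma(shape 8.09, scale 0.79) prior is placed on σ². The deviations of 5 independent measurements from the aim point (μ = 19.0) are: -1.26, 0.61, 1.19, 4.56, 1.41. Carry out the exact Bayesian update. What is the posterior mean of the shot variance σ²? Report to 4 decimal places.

With known mean μ and an Inverse-Gamma(α, β) prior on σ², the Normal likelihood is conjugate: posterior is Inv-Gamma(α + n/2, β + Σ(xᵢ−μ)²/2).
Σ(xᵢ−μ)² = (-1.26)² + (0.61)² + (1.19)² + (4.56)² + (1.41)² = 26.1575.
Posterior: Inv-Gamma(8.09 + 5/2, 0.79 + 26.1575/2) = Inv-Gamma(10.59, 13.86875).
E[σ²|data] = β/(α−1) = 13.86875/9.59 = 1.4462.

1.4462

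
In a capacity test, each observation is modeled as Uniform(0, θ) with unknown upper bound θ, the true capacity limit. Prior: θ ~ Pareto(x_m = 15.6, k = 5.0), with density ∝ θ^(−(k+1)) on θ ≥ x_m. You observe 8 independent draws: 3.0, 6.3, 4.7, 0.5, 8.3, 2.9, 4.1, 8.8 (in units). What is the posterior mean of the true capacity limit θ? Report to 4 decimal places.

16.9000

A Pareto(scale x_m, shape k) prior on the upper bound θ of Uniform(0, θ) is conjugate: posterior is Pareto(max(x_m, max xᵢ), k + n).
Sample maximum = 8.8; prior scale x_m = 15.6 → posterior scale = max = 15.6.
Posterior shape = 5.0 + 8 = 13.0.
E[θ|data] = k·x_m/(k−1) = 13.0·15.6/12.0 = 16.9000.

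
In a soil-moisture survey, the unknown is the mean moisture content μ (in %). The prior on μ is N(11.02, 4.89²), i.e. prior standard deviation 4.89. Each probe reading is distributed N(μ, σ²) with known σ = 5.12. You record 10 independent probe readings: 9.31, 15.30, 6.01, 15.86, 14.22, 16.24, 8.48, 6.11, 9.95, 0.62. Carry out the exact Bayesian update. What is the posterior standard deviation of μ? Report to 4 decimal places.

1.5370

For Normal data with known variance σ², a Normal(μ₀, σ₀²) prior on μ is conjugate. Posterior precision = 1/σ₀² + n/σ²; posterior mean is the precision-weighted average of μ₀ and x̄.
σ₀² = 4.89² = 23.9121, σ² = 5.12² = 26.2144; σ² + n·σ₀² = 26.2144 + 10·23.9121 = 265.3354.
Posterior precision = 1/σ₀² + n/σ² = 1/23.9121 + 10/26.2144 = (σ² + n·σ₀²)/(σ₀²σ²) = 265.3354/(23.9121·26.2144); posterior variance σₙ² = σ₀²σ²/(σ² + n·σ₀²) = 23.9121·26.2144/265.3354 = 2.362449.
Posterior SD = √σₙ² = √(23.9121·26.2144/265.3354) = 1.5370.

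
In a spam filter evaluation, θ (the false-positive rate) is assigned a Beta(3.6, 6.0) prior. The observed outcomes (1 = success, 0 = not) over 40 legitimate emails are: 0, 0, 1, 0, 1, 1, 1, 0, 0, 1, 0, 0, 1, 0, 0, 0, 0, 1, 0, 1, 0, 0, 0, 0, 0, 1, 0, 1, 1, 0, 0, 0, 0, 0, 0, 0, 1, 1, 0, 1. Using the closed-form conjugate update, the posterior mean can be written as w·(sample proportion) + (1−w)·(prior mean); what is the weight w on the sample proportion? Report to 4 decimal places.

0.8065

The Beta prior is conjugate to a Binomial/Bernoulli likelihood; the update adds successes to α and failures to β.
Posterior mean = (α₀+k)/(α₀+β₀+n) = [n/(α₀+β₀+n)]·(k/n) + [(α₀+β₀)/(α₀+β₀+n)]·α₀/(α₀+β₀), so only n and the prior enter the weight.
The weight on the data is w = n/(α₀+β₀+n) = 40/(3.6+6.0+40) = 40/49.6 = 0.8065.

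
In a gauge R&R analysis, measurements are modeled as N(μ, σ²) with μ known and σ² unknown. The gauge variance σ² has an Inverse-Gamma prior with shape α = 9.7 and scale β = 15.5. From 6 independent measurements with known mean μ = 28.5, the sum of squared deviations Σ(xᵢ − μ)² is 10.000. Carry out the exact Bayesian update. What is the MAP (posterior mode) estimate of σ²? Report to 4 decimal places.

With known mean μ and an Inverse-Gamma(α, β) prior on σ², the Normal likelihood is conjugate: posterior is Inv-Gamma(α + n/2, β + Σ(xᵢ−μ)²/2).
Posterior: Inv-Gamma(9.7 + 6/2, 15.5 + 10.000/2) = Inv-Gamma(12.70, 20.5000).
Mode = β/(α+1) = 20.5000/13.70 = 1.4964.

1.4964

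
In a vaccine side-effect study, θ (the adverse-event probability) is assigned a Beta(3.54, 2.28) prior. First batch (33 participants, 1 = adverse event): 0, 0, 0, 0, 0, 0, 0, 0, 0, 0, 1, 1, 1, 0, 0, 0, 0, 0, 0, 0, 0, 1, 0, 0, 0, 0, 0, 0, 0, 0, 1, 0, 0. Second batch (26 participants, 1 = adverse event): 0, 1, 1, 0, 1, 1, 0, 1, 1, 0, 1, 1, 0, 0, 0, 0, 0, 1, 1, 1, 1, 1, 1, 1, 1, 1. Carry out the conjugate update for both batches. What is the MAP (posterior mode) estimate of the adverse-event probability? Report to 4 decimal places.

The Beta prior is conjugate to a Binomial/Bernoulli likelihood; the update adds successes to α and failures to β.
After batch 1: Beta(3.54+5, 2.28+28) = Beta(8.54, 30.28).
After batch 2: Beta(8.54+17, 30.28+9) = Beta(25.54, 39.28).
Mode of Beta(a,b) for a,b>1 is (a−1)/(a+b−2) = 24.54/62.82 = 0.3906.

0.3906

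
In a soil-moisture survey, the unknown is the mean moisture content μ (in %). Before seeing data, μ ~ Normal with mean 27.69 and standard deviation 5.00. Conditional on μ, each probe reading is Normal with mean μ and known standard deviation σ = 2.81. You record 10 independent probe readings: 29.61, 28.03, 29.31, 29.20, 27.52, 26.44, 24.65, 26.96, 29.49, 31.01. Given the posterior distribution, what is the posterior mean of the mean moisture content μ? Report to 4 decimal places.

28.2057

For Normal data with known variance σ², a Normal(μ₀, σ₀²) prior on μ is conjugate. Posterior precision = 1/σ₀² + n/σ²; posterior mean is the precision-weighted average of μ₀ and x̄.
Σxᵢ = 29.61 + 28.03 + 29.31 + 29.20 + 27.52 + 26.44 + 24.65 + 26.96 + 29.49 + 31.01 = 282.22, so n·x̄ = 282.22.
σ₀² = 5.00² = 25, σ² = 2.81² = 7.8961; σ² + n·σ₀² = 7.8961 + 10·25 = 257.8961.
Posterior mean = (μ₀/σ₀² + n·x̄/σ²)/(1/σ₀² + n/σ²) = (σ²·μ₀ + σ₀²·n·x̄)/(σ² + n·σ₀²) = (7.8961·27.69 + 25·282.22)/257.8961 = 7274.143009/257.8961 = 28.2057.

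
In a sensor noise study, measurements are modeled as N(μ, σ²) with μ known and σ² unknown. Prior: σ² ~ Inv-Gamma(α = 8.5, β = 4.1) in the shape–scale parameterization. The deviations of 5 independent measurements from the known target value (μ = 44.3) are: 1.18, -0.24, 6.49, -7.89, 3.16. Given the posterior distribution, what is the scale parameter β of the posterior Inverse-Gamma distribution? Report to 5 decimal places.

62.00390

With known mean μ and an Inverse-Gamma(α, β) prior on σ², the Normal likelihood is conjugate: posterior is Inv-Gamma(α + n/2, β + Σ(xᵢ−μ)²/2).
Σ(xᵢ−μ)² = (1.18)² + (-0.24)² + (6.49)² + (-7.89)² + (3.16)² = 115.8078.
Posterior: Inv-Gamma(8.5 + 5/2, 4.1 + 115.8078/2) = Inv-Gamma(11.00, 62.00390).
Posterior β = 62.00390.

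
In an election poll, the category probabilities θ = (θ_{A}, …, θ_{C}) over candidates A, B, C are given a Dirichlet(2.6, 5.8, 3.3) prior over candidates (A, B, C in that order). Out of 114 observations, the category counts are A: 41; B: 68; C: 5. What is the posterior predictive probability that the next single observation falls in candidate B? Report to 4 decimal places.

The Dirichlet prior is conjugate to the Multinomial likelihood: each posterior αⱼ = prior αⱼ + observed count nⱼ.
Posterior concentration: (43.6, 73.8, 8.3), total = 125.7.
P(next = B | data) = α_{B}/Σα = 0.5871.

0.5871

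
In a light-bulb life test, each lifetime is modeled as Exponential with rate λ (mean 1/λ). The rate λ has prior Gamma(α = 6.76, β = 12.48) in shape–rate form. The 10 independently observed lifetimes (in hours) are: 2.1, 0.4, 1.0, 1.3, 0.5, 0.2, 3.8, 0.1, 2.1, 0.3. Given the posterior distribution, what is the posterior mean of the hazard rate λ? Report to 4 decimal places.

0.6903

With a Gamma(shape α, rate β) prior on the exponential rate λ, the posterior after n observations with total T = Σxᵢ is Gamma(α+n, β+T).
Sum of observations T = 11.8 hours; n = 10.
Posterior: Gamma(6.76+10, 12.48+11.8) = Gamma(16.76, 24.28).
Posterior mean of λ = α/β = 16.76/24.28 = 0.6903.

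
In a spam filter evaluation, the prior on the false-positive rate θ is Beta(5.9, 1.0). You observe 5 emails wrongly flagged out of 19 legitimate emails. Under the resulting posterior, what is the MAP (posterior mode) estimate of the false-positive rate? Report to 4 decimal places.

The Beta prior is conjugate to a Binomial/Bernoulli likelihood; the update adds successes to α and failures to β.
Posterior: Beta(α+k, β+n−k) = Beta(5.9+5, 1.0+14) = Beta(10.9, 15.0).
Mode of Beta(a,b) for a,b>1 is (a−1)/(a+b−2) = 9.9/23.9 = 0.4142.

0.4142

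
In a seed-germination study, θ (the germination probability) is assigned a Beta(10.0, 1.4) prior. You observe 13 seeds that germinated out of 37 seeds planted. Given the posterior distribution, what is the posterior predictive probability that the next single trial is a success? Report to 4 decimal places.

0.4752

The Beta prior is conjugate to a Binomial/Bernoulli likelihood; the update adds successes to α and failures to β.
Posterior: Beta(α+k, β+n−k) = Beta(10.0+13, 1.4+24) = Beta(23.0, 25.4).
For a single future Bernoulli trial, P(success | data) = α/(α+β) = 0.4752.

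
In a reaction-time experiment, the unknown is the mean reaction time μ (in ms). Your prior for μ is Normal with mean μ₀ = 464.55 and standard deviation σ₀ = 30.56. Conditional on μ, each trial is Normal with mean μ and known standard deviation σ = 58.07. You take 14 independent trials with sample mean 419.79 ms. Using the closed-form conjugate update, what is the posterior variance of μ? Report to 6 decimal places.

191.481092

For Normal data with known variance σ², a Normal(μ₀, σ₀²) prior on μ is conjugate. Posterior precision = 1/σ₀² + n/σ²; posterior mean is the precision-weighted average of μ₀ and x̄.
σ₀² = 30.56² = 933.9136, σ² = 58.07² = 3372.1249; σ² + n·σ₀² = 3372.1249 + 14·933.9136 = 16446.9153.
Posterior precision = 1/σ₀² + n/σ² = 1/933.9136 + 14/3372.1249 = (σ² + n·σ₀²)/(σ₀²σ²) = 16446.9153/(933.9136·3372.1249); posterior variance σₙ² = σ₀²σ²/(σ² + n·σ₀²) = 933.9136·3372.1249/16446.9153 = 191.481092.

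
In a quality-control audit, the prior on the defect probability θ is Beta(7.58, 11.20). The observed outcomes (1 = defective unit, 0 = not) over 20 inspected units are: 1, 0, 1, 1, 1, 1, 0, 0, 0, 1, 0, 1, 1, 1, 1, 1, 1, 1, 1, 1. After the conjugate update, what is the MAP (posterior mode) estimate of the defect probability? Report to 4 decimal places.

The Beta prior is conjugate to a Binomial/Bernoulli likelihood; the update adds successes to α and failures to β.
Posterior: Beta(α+k, β+n−k) = Beta(7.58+15, 11.20+5) = Beta(22.58, 16.20).
Mode of Beta(a,b) for a,b>1 is (a−1)/(a+b−2) = 21.58/36.78 = 0.5867.

0.5867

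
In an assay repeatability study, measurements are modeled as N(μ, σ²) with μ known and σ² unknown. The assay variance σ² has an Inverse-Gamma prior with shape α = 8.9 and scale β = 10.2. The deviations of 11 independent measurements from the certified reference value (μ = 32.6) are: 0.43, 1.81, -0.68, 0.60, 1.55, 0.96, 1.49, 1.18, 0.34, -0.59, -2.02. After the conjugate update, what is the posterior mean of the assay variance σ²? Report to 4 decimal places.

1.3494

With known mean μ and an Inverse-Gamma(α, β) prior on σ², the Normal likelihood is conjugate: posterior is Inv-Gamma(α + n/2, β + Σ(xᵢ−μ)²/2).
Σ(xᵢ−μ)² = (0.43)² + (1.81)² + (-0.68)² + (0.60)² + (1.55)² + (0.96)² + (1.49)² + (1.18)² + (0.34)² + (-0.59)² + (-2.02)² = 15.7641.
Posterior: Inv-Gamma(8.9 + 11/2, 10.2 + 15.7641/2) = Inv-Gamma(14.40, 18.08205).
E[σ²|data] = β/(α−1) = 18.08205/13.40 = 1.3494.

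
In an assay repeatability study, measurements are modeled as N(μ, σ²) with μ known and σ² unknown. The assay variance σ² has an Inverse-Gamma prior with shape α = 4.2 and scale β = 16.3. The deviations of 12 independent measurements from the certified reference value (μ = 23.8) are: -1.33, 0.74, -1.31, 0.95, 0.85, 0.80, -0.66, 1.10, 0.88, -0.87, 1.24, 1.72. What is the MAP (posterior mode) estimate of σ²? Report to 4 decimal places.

2.0790

With known mean μ and an Inverse-Gamma(α, β) prior on σ², the Normal likelihood is conjugate: posterior is Inv-Gamma(α + n/2, β + Σ(xᵢ−μ)²/2).
Σ(xᵢ−μ)² = (-1.33)² + (0.74)² + (-1.31)² + (0.95)² + (0.85)² + (0.80)² + (-0.66)² + (1.10)² + (0.88)² + (-0.87)² + (1.24)² + (1.72)² = 13.9705.
Posterior: Inv-Gamma(4.2 + 12/2, 16.3 + 13.9705/2) = Inv-Gamma(10.20, 23.28525).
Mode = β/(α+1) = 23.28525/11.20 = 2.0790.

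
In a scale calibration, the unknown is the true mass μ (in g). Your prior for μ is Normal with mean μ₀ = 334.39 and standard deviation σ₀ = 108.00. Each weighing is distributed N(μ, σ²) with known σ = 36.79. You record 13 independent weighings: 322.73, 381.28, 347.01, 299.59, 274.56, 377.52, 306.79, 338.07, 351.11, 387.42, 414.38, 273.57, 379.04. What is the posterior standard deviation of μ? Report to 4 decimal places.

10.1585

For Normal data with known variance σ², a Normal(μ₀, σ₀²) prior on μ is conjugate. Posterior precision = 1/σ₀² + n/σ²; posterior mean is the precision-weighted average of μ₀ and x̄.
σ₀² = 108.00² = 11664, σ² = 36.79² = 1353.5041; σ² + n·σ₀² = 1353.5041 + 13·11664 = 152985.5041.
Posterior precision = 1/σ₀² + n/σ² = 1/11664 + 13/1353.5041 = (σ² + n·σ₀²)/(σ₀²σ²) = 152985.5041/(11664·1353.5041); posterior variance σₙ² = σ₀²σ²/(σ² + n·σ₀²) = 11664·1353.5041/152985.5041 = 103.194560.
Posterior SD = √σₙ² = √(11664·1353.5041/152985.5041) = 10.1585.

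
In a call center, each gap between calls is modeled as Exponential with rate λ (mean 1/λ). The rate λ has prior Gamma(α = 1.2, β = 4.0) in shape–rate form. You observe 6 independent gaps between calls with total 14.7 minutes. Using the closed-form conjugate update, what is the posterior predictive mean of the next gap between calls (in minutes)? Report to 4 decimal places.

3.0161

With a Gamma(shape α, rate β) prior on the exponential rate λ, the posterior after n observations with total T = Σxᵢ is Gamma(α+n, β+T).
Posterior: Gamma(1.2+6, 4.0+14.7) = Gamma(7.2, 18.7).
The predictive distribution for the next observation is Lomax; its mean is β/(α−1) = 18.7/6.2 = 3.0161.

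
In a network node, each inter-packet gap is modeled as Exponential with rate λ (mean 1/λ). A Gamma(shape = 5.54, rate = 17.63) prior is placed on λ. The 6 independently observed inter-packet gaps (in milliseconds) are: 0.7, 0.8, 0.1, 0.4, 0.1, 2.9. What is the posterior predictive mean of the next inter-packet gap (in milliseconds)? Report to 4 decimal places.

2.1471

With a Gamma(shape α, rate β) prior on the exponential rate λ, the posterior after n observations with total T = Σxᵢ is Gamma(α+n, β+T).
Sum of observations T = 5.0 milliseconds; n = 6.
Posterior: Gamma(5.54+6, 17.63+5.0) = Gamma(11.54, 22.63).
The predictive distribution for the next observation is Lomax; its mean is β/(α−1) = 22.63/10.54 = 2.1471.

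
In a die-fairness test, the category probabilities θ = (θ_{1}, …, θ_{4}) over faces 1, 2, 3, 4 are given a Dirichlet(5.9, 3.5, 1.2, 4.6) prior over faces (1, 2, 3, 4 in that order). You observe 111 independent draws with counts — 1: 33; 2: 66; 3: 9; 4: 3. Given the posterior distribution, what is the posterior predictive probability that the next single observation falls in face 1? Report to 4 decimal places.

0.3082

The Dirichlet prior is conjugate to the Multinomial likelihood: each posterior αⱼ = prior αⱼ + observed count nⱼ.
Posterior concentration: (38.9, 69.5, 10.2, 7.6), total = 126.2.
P(next = 1 | data) = α_{1}/Σα = 0.3082.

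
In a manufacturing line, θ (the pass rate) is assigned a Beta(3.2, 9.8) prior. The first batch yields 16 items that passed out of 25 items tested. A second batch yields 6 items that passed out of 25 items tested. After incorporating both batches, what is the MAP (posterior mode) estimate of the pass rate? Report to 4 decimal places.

0.3967

The Beta prior is conjugate to a Binomial/Bernoulli likelihood; the update adds successes to α and failures to β.
After batch 1: Beta(3.2+16, 9.8+9) = Beta(19.2, 18.8).
After batch 2: Beta(19.2+6, 18.8+19) = Beta(25.2, 37.8).
Mode of Beta(a,b) for a,b>1 is (a−1)/(a+b−2) = 24.2/61.0 = 0.3967.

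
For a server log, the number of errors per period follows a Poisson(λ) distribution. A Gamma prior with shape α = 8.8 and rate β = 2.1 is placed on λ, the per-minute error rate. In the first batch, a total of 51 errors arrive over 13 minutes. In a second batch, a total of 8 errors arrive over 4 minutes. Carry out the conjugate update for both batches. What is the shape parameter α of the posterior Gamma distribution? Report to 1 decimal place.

67.8

With a Gamma(shape α, rate β) prior, the Poisson likelihood is conjugate: the posterior is Gamma(α + ΣXᵢ, β + n).
After batch 1: Gamma(α+S, β+n) = Gamma(8.8+51, 2.1+13) = Gamma(59.8, 15.1).
After batch 2: Gamma(α+S, β+n) = Gamma(59.8+8, 15.1+4) = Gamma(67.8, 19.1).
Posterior α = 67.8.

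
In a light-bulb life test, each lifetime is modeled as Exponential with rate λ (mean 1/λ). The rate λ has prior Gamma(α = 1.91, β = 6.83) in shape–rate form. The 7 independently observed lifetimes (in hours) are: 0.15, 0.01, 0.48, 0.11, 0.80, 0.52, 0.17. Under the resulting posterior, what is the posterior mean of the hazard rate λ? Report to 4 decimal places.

0.9824

With a Gamma(shape α, rate β) prior on the exponential rate λ, the posterior after n observations with total T = Σxᵢ is Gamma(α+n, β+T).
Sum of observations T = 2.24 hours; n = 7.
Posterior: Gamma(1.91+7, 6.83+2.24) = Gamma(8.91, 9.07).
Posterior mean of λ = α/β = 8.91/9.07 = 0.9824.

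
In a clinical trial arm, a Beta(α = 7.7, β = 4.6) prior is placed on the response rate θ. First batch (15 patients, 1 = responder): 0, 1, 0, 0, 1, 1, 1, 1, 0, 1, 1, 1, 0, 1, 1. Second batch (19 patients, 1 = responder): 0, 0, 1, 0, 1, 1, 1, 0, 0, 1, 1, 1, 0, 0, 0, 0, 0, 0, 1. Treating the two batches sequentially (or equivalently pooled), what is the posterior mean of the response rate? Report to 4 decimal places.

The Beta prior is conjugate to a Binomial/Bernoulli likelihood; the update adds successes to α and failures to β.
After batch 1: Beta(7.7+10, 4.6+5) = Beta(17.7, 9.6).
After batch 2: Beta(17.7+8, 9.6+11) = Beta(25.7, 20.6).
Posterior mean = α/(α+β) = 25.7/46.3 = 0.5551.

0.5551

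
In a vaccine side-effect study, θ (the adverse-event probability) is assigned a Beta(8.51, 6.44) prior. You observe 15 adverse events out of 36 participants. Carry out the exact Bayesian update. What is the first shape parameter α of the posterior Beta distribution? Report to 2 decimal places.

23.51

The Beta prior is conjugate to a Binomial/Bernoulli likelihood; the update adds successes to α and failures to β.
Posterior: Beta(α+k, β+n−k) = Beta(8.51+15, 6.44+21) = Beta(23.51, 27.44).
Posterior α = 23.51.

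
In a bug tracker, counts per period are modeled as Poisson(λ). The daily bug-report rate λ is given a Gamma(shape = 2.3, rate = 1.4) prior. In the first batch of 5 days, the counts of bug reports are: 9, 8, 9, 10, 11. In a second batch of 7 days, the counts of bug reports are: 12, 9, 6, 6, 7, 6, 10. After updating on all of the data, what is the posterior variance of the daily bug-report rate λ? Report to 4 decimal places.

0.5864

With a Gamma(shape α, rate β) prior, the Poisson likelihood is conjugate: the posterior is Gamma(α + ΣXᵢ, β + n).
Batch 1: sum of counts S = 47 over n = 5 days.
After batch 1: Gamma(α+S, β+n) = Gamma(2.3+47, 1.4+5) = Gamma(49.3, 6.4).
Batch 2: sum of counts S = 56 over n = 7 days.
After batch 2: Gamma(α+S, β+n) = Gamma(49.3+56, 6.4+7) = Gamma(105.3, 13.4).
Var = α/β² = 105.3/13.4² = 0.5864.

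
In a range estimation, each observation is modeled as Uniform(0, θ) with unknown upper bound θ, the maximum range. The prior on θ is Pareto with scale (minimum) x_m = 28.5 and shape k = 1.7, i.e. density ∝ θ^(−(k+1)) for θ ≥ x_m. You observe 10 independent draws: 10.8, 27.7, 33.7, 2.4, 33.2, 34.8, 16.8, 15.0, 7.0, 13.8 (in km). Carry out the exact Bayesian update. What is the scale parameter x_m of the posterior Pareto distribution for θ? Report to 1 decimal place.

34.8

A Pareto(scale x_m, shape k) prior on the upper bound θ of Uniform(0, θ) is conjugate: posterior is Pareto(max(x_m, max xᵢ), k + n).
Sample maximum = 34.8; prior scale x_m = 28.5 → posterior scale = max = 34.8.
Posterior shape = 1.7 + 10 = 11.7.
Posterior scale x_m = 34.8.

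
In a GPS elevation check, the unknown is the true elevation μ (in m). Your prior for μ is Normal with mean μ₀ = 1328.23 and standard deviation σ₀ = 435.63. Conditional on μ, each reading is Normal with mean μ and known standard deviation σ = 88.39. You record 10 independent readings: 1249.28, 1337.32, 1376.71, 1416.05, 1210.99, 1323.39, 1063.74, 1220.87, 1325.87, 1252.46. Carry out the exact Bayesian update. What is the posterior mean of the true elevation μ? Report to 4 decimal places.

1277.8753

For Normal data with known variance σ², a Normal(μ₀, σ₀²) prior on μ is conjugate. Posterior precision = 1/σ₀² + n/σ²; posterior mean is the precision-weighted average of μ₀ and x̄.
Σxᵢ = 1249.28 + 1337.32 + 1376.71 + 1416.05 + 1210.99 + 1323.39 + 1063.74 + 1220.87 + 1325.87 + 1252.46 = 12776.68, so n·x̄ = 12776.68.
σ₀² = 435.63² = 189773.4969, σ² = 88.39² = 7812.7921; σ² + n·σ₀² = 7812.7921 + 10·189773.4969 = 1905547.7611.
Posterior mean = (μ₀/σ₀² + n·x̄/σ²)/(1/σ₀² + n/σ²) = (σ²·μ₀ + σ₀²·n·x̄)/(σ² + n·σ₀²) = (7812.7921·1328.23 + 189773.4969·12776.68)/1905547.7611 = 2435052427.223275/1905547.7611 = 1277.8753.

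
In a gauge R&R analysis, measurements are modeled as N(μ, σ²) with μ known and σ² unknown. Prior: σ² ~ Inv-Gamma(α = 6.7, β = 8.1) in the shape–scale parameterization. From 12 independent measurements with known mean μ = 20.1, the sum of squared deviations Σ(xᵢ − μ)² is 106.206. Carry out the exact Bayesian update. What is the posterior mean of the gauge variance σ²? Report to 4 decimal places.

With known mean μ and an Inverse-Gamma(α, β) prior on σ², the Normal likelihood is conjugate: posterior is Inv-Gamma(α + n/2, β + Σ(xᵢ−μ)²/2).
Posterior: Inv-Gamma(6.7 + 12/2, 8.1 + 106.206/2) = Inv-Gamma(12.70, 61.2030).
E[σ²|data] = β/(α−1) = 61.2030/11.70 = 5.2310.

5.2310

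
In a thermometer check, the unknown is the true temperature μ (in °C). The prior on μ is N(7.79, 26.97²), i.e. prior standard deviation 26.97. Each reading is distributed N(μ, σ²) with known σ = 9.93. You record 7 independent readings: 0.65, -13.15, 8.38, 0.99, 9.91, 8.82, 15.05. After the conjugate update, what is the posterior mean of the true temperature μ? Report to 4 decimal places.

For Normal data with known variance σ², a Normal(μ₀, σ₀²) prior on μ is conjugate. Posterior precision = 1/σ₀² + n/σ²; posterior mean is the precision-weighted average of μ₀ and x̄.
Σxᵢ = 0.65 + (-13.15) + 8.38 + 0.99 + 9.91 + 8.82 + 15.05 = 30.65, so n·x̄ = 30.65.
σ₀² = 26.97² = 727.3809, σ² = 9.93² = 98.6049; σ² + n·σ₀² = 98.6049 + 7·727.3809 = 5190.2712.
Posterior mean = (μ₀/σ₀² + n·x̄/σ²)/(1/σ₀² + n/σ²) = (σ²·μ₀ + σ₀²·n·x̄)/(σ² + n·σ₀²) = (98.6049·7.79 + 727.3809·30.65)/5190.2712 = 23062.356756/5190.2712 = 4.4434.

4.4434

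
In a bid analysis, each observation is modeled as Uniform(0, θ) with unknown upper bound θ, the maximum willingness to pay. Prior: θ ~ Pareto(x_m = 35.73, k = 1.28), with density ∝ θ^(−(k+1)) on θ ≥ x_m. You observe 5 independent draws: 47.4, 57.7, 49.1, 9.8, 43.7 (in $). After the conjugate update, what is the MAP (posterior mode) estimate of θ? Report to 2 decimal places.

A Pareto(scale x_m, shape k) prior on the upper bound θ of Uniform(0, θ) is conjugate: posterior is Pareto(max(x_m, max xᵢ), k + n).
Sample maximum = 57.7; prior scale x_m = 35.73 → posterior scale = max = 57.70.
Posterior shape = 1.28 + 5 = 6.28.
The Pareto density is decreasing on [x_m, ∞), so the mode is x_m = 57.70.

57.70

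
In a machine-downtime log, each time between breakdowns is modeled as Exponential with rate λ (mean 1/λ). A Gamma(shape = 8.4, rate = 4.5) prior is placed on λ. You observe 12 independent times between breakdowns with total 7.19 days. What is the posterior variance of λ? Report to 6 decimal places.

With a Gamma(shape α, rate β) prior on the exponential rate λ, the posterior after n observations with total T = Σxᵢ is Gamma(α+n, β+T).
Posterior: Gamma(8.4+12, 4.5+7.19) = Gamma(20.4, 11.69).
Var = α/β² = 0.149280.

0.149280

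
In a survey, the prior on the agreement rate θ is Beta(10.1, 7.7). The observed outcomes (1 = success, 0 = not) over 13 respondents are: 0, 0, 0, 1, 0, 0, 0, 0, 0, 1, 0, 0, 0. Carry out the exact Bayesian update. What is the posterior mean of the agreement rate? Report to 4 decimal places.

0.3929

The Beta prior is conjugate to a Binomial/Bernoulli likelihood; the update adds successes to α and failures to β.
Posterior: Beta(α+k, β+n−k) = Beta(10.1+2, 7.7+11) = Beta(12.1, 18.7).
Posterior mean = α/(α+β) = 12.1/30.8 = 0.3929.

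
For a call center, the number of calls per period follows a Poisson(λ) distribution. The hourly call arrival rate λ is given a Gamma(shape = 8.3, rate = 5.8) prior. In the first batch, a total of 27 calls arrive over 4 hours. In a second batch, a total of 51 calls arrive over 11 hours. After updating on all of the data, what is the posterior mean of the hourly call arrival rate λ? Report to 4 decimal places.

4.1490

With a Gamma(shape α, rate β) prior, the Poisson likelihood is conjugate: the posterior is Gamma(α + ΣXᵢ, β + n).
After batch 1: Gamma(α+S, β+n) = Gamma(8.3+27, 5.8+4) = Gamma(35.3, 9.8).
After batch 2: Gamma(α+S, β+n) = Gamma(35.3+51, 9.8+11) = Gamma(86.3, 20.8).
Posterior mean = α/β = 86.3/20.8 = 4.1490.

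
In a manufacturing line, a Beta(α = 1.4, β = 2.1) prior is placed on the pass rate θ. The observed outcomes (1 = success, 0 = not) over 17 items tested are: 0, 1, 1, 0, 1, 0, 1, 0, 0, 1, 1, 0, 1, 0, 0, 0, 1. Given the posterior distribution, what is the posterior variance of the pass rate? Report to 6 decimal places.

The Beta prior is conjugate to a Binomial/Bernoulli likelihood; the update adds successes to α and failures to β.
Posterior: Beta(α+k, β+n−k) = Beta(1.4+8, 2.1+9) = Beta(9.4, 11.1).
Var = αβ/((α+β)²(α+β+1)) = 9.4·11.1/(20.5²·21.5) = 0.011548.

0.011548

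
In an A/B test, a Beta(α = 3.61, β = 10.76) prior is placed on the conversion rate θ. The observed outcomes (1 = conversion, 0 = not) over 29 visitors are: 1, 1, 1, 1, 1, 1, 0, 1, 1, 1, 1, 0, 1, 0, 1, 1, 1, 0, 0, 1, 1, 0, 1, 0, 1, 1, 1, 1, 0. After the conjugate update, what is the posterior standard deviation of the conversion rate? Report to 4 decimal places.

The Beta prior is conjugate to a Binomial/Bernoulli likelihood; the update adds successes to α and failures to β.
Posterior: Beta(α+k, β+n−k) = Beta(3.61+21, 10.76+8) = Beta(24.61, 18.76).
Var = αβ/((α+β)²(α+β+1)) = 24.61·18.76/(43.37²·44.37) = 0.00553192; SD = √0.00553192 = 0.0744.

0.0744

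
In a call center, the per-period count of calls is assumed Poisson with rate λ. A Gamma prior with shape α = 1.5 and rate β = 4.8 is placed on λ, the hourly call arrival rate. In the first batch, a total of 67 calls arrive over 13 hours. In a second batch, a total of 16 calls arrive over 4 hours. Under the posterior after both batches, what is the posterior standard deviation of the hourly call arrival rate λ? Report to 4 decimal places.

With a Gamma(shape α, rate β) prior, the Poisson likelihood is conjugate: the posterior is Gamma(α + ΣXᵢ, β + n).
After batch 1: Gamma(α+S, β+n) = Gamma(1.5+67, 4.8+13) = Gamma(68.5, 17.8).
After batch 2: Gamma(α+S, β+n) = Gamma(68.5+16, 17.8+4) = Gamma(84.5, 21.8).
SD = √α/β = √84.5/21.8 = 0.4217.

0.4217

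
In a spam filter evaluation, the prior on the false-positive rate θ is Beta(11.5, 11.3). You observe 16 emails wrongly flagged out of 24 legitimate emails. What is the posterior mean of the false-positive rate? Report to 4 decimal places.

The Beta prior is conjugate to a Binomial/Bernoulli likelihood; the update adds successes to α and failures to β.
Posterior: Beta(α+k, β+n−k) = Beta(11.5+16, 11.3+8) = Beta(27.5, 19.3).
Posterior mean = α/(α+β) = 27.5/46.8 = 0.5876.

0.5876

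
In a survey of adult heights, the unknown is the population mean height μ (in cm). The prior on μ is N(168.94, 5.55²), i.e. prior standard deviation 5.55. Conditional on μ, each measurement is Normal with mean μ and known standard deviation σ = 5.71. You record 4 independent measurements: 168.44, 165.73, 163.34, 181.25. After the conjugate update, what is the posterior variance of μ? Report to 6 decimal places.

For Normal data with known variance σ², a Normal(μ₀, σ₀²) prior on μ is conjugate. Posterior precision = 1/σ₀² + n/σ²; posterior mean is the precision-weighted average of μ₀ and x̄.
σ₀² = 5.55² = 30.8025, σ² = 5.71² = 32.6041; σ² + n·σ₀² = 32.6041 + 4·30.8025 = 155.8141.
Posterior precision = 1/σ₀² + n/σ² = 1/30.8025 + 4/32.6041 = (σ² + n·σ₀²)/(σ₀²σ²) = 155.8141/(30.8025·32.6041); posterior variance σₙ² = σ₀²σ²/(σ² + n·σ₀²) = 30.8025·32.6041/155.8141 = 6.445423.

6.445423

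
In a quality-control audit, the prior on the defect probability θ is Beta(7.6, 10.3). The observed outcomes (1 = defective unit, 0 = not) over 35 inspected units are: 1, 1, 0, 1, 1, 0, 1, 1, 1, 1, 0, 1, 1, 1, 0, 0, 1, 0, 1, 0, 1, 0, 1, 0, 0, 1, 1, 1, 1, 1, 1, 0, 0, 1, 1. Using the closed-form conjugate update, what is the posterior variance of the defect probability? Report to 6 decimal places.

The Beta prior is conjugate to a Binomial/Bernoulli likelihood; the update adds successes to α and failures to β.
Posterior: Beta(α+k, β+n−k) = Beta(7.6+23, 10.3+12) = Beta(30.6, 22.3).
Var = αβ/((α+β)²(α+β+1)) = 30.6·22.3/(52.9²·53.9) = 0.004524.

0.004524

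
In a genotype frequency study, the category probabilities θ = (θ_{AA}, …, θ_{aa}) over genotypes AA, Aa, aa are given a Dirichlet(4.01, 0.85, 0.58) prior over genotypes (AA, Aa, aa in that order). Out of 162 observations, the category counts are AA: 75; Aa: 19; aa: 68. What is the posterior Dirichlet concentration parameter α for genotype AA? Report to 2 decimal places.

79.01

The Dirichlet prior is conjugate to the Multinomial likelihood: each posterior αⱼ = prior αⱼ + observed count nⱼ.
Posterior concentration: (79.01, 19.85, 68.58), total = 167.44.
α_{AA} = 4.01 + 75 = 79.01.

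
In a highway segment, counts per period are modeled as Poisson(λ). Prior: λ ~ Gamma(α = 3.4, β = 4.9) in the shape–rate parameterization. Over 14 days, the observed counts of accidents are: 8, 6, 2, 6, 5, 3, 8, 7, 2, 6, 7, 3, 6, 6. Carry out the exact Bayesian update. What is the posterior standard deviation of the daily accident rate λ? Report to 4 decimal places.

With a Gamma(shape α, rate β) prior, the Poisson likelihood is conjugate: the posterior is Gamma(α + ΣXᵢ, β + n).
Sum of counts S = 75 over n = 14 days.
Posterior: Gamma(α+S, β+n) = Gamma(3.4+75, 4.9+14) = Gamma(78.4, 18.9).
SD = √α/β = √78.4/18.9 = 0.4685.

0.4685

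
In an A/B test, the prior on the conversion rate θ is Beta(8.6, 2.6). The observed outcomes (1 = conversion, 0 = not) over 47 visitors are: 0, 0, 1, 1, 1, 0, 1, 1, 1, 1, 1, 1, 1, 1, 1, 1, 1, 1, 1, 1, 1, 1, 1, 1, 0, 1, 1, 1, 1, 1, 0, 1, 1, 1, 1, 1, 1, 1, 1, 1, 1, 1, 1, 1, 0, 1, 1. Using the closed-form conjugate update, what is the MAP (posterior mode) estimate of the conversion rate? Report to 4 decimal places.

The Beta prior is conjugate to a Binomial/Bernoulli likelihood; the update adds successes to α and failures to β.
Posterior: Beta(α+k, β+n−k) = Beta(8.6+41, 2.6+6) = Beta(49.6, 8.6).
Mode of Beta(a,b) for a,b>1 is (a−1)/(a+b−2) = 48.6/56.2 = 0.8648.

0.8648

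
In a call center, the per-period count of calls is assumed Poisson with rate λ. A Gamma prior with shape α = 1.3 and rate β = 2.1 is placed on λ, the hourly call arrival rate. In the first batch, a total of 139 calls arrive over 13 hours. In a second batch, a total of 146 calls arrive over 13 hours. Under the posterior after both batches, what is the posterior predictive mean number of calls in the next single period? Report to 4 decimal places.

With a Gamma(shape α, rate β) prior, the Poisson likelihood is conjugate: the posterior is Gamma(α + ΣXᵢ, β + n).
After batch 1: Gamma(α+S, β+n) = Gamma(1.3+139, 2.1+13) = Gamma(140.3, 15.1).
After batch 2: Gamma(α+S, β+n) = Gamma(140.3+146, 15.1+13) = Gamma(286.3, 28.1).
The predictive distribution for one future period is NegBinom with mean α/β = 10.1886.

10.1886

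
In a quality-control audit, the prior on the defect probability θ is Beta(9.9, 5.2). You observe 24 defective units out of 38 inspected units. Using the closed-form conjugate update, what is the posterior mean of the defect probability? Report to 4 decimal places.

0.6384

The Beta prior is conjugate to a Binomial/Bernoulli likelihood; the update adds successes to α and failures to β.
Posterior: Beta(α+k, β+n−k) = Beta(9.9+24, 5.2+14) = Beta(33.9, 19.2).
Posterior mean = α/(α+β) = 33.9/53.1 = 0.6384.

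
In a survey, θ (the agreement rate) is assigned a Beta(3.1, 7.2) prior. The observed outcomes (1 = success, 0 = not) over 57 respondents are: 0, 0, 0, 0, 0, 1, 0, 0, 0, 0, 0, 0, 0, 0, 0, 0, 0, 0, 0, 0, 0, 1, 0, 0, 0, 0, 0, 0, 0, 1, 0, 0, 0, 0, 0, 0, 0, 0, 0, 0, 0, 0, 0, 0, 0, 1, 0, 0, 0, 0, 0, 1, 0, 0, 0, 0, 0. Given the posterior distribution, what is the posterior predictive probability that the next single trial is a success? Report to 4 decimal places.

The Beta prior is conjugate to a Binomial/Bernoulli likelihood; the update adds successes to α and failures to β.
Posterior: Beta(α+k, β+n−k) = Beta(3.1+5, 7.2+52) = Beta(8.1, 59.2).
For a single future Bernoulli trial, P(success | data) = α/(α+β) = 0.1204.

0.1204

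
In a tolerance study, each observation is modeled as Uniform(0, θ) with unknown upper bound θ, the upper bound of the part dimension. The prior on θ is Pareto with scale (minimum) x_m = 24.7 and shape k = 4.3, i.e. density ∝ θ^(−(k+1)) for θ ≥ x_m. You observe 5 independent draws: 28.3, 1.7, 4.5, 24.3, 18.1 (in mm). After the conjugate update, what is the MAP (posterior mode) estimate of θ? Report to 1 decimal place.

28.3

A Pareto(scale x_m, shape k) prior on the upper bound θ of Uniform(0, θ) is conjugate: posterior is Pareto(max(x_m, max xᵢ), k + n).
Sample maximum = 28.3; prior scale x_m = 24.7 → posterior scale = max = 28.3.
Posterior shape = 4.3 + 5 = 9.3.
The Pareto density is decreasing on [x_m, ∞), so the mode is x_m = 28.3.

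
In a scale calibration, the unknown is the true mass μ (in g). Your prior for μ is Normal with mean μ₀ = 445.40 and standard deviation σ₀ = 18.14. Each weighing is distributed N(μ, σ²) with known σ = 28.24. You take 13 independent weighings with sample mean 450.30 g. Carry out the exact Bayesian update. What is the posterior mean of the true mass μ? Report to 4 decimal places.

For Normal data with known variance σ², a Normal(μ₀, σ₀²) prior on μ is conjugate. Posterior precision = 1/σ₀² + n/σ²; posterior mean is the precision-weighted average of μ₀ and x̄.
n·x̄ = 13·450.30 = 5853.9.
σ₀² = 18.14² = 329.0596, σ² = 28.24² = 797.4976; σ² + n·σ₀² = 797.4976 + 13·329.0596 = 5075.2724.
Posterior mean = (μ₀/σ₀² + n·x̄/σ²)/(1/σ₀² + n/σ²) = (σ²·μ₀ + σ₀²·n·x̄)/(σ² + n·σ₀²) = (797.4976·445.40 + 329.0596·5853.9)/5075.2724 = 2281487.42348/5075.2724 = 449.5300.

449.5300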